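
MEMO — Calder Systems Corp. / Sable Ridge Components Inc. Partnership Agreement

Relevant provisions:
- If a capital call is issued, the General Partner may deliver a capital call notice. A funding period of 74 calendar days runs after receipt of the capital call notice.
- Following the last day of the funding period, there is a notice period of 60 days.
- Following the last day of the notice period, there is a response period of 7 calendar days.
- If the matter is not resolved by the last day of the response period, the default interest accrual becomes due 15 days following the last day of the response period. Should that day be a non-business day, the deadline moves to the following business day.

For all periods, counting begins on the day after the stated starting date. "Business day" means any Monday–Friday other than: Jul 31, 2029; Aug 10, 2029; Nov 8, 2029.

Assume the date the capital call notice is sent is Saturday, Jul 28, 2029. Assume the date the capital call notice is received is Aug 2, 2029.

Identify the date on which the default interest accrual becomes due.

Jan 7, 2030

Adding 74 calendar days to Aug 2, 2029 gives Oct 15, 2029, which is the last day of the funding period.
The last day of the notice period: Oct 15, 2029 + 60 days = Dec 14, 2029.
The last day of the response period: Dec 14, 2029 + 7 days = Dec 21, 2029.
The date on which the default interest accrual becomes due: 15 calendar days after Dec 21, 2029 is Jan 5, 2030. That falls on a Saturday, so it rolls to the next business day, Monday, Jan 7, 2030.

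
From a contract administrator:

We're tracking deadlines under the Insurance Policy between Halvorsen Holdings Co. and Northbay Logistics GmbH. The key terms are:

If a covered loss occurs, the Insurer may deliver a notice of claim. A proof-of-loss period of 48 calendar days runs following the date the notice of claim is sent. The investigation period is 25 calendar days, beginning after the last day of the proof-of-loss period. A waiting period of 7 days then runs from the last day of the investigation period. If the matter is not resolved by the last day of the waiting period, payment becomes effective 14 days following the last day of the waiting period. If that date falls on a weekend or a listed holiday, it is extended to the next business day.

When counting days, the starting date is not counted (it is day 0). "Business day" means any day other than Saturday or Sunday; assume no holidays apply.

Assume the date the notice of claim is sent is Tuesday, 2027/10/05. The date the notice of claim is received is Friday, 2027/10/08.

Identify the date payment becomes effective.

2028/01/07

The last day of the proof-of-loss period: 2027/10/05 + 48 days = 2027/11/22.
The last day of the investigation period: 25 calendar days after 2027/11/22 is 2027/12/17.
Adding 7 calendar days to 2027/12/17 gives 2027/12/24, which is the last day of the waiting period.
The date payment becomes effective: 2027/12/24 + 14 days = 2028/01/07. 2028/01/07 is a Friday, so no roll-forward applies.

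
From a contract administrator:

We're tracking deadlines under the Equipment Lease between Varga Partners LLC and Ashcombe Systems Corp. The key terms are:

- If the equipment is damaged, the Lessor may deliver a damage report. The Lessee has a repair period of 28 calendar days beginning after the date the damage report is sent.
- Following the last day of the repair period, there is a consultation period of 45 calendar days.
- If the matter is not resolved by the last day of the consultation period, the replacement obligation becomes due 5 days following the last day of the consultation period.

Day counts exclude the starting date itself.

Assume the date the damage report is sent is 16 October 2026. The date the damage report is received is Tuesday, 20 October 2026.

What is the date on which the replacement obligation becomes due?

The last day of the repair period: 28 calendar days after 16 October 2026 is 13 November 2026.
The last day of the consultation period: 13 November 2026 + 45 days = 28 December 2026.
Adding 5 calendar days to 28 December 2026 gives 2 January 2027, which is the date on which the replacement obligation becomes due.

2 January 2027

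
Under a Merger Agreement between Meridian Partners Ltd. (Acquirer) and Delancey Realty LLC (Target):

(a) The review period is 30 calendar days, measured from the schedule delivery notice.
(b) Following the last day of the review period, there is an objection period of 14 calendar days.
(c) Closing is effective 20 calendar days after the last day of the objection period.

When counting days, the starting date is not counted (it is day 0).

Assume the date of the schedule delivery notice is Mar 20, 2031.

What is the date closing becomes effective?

May 23, 2031

The last day of the review period: Mar 20, 2031 + 30 days = Apr 19, 2031.
The last day of the objection period: Apr 19, 2031 + 14 days = May 3, 2031.
The date closing becomes effective: May 3, 2031 + 20 days = May 23, 2031.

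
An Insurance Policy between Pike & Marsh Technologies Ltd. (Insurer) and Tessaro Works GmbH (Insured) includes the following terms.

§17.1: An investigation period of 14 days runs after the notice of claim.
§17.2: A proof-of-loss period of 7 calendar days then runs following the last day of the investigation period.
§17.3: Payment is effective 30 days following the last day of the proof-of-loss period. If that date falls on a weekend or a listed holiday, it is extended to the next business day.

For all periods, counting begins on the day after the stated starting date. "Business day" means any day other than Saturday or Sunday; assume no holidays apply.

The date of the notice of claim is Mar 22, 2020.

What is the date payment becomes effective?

May 12, 2020

Adding 14 calendar days to Mar 22, 2020 gives Apr 5, 2020, which is the last day of the investigation period.
Adding 7 calendar days to Apr 5, 2020 gives Apr 12, 2020, which is the last day of the proof-of-loss period.
Adding 30 calendar days to Apr 12, 2020 gives May 12, 2020, which is the date payment becomes effective. May 12, 2020 is a Tuesday, so no roll-forward applies.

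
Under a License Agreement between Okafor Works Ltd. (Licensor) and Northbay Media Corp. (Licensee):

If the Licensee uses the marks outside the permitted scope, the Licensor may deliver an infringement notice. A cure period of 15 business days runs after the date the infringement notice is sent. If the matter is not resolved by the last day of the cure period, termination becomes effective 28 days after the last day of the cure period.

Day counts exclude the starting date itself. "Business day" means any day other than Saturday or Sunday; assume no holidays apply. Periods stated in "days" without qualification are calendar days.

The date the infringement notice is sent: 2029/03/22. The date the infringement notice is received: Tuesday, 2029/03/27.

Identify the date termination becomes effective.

The last day of the cure period: counting 15 business days from Thursday, 2029/03/22 (Mar 23, Mar 26, Mar 27, Mar 28, …, Apr 10, Apr 11, Apr 12, skipping weekends) reaches Thursday, 2029/04/12.
The date termination becomes effective: 28 calendar days after 2029/04/12 is 2029/05/10.

2029/05/10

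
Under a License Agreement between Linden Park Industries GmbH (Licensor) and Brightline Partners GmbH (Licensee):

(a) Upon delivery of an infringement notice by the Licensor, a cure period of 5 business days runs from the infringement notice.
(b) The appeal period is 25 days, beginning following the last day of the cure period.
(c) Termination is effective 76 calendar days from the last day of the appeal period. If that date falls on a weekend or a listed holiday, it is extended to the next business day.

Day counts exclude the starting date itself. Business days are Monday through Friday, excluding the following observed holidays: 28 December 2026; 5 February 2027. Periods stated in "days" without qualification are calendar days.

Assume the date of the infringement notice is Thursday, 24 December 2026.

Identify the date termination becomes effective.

12 April 2027

From Thursday, 24 December 2026, 5 business days (Dec 25, Dec 29, Dec 30, Dec 31, Jan 1, skipping weekends and the listed holiday on Dec 28) brings us to Friday, 1 January 2027, which is the last day of the cure period.
Adding 25 calendar days to 1 January 2027 gives 26 January 2027, which is the last day of the appeal period.
The date termination becomes effective: 76 calendar days after 26 January 2027 is 12 April 2027. 12 April 2027 is a Monday and is not a listed holiday, so no roll-forward applies.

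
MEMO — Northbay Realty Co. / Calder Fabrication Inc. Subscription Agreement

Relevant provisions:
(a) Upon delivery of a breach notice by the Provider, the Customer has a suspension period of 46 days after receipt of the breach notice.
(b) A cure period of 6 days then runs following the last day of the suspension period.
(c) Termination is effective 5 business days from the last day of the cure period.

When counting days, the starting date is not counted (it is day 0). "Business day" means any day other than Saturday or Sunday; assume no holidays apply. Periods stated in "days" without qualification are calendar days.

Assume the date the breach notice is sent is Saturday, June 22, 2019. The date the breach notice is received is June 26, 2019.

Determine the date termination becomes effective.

The last day of the suspension period: June 26, 2019 + 46 days = August 11, 2019.
Adding 6 calendar days to August 11, 2019 gives August 17, 2019, which is the last day of the cure period.
From Saturday, August 17, 2019, 5 business days (Aug 19, Aug 20, Aug 21, Aug 22, Aug 23, skipping weekends) brings us to Friday, August 23, 2019, which is the date termination becomes effective.

August 23, 2019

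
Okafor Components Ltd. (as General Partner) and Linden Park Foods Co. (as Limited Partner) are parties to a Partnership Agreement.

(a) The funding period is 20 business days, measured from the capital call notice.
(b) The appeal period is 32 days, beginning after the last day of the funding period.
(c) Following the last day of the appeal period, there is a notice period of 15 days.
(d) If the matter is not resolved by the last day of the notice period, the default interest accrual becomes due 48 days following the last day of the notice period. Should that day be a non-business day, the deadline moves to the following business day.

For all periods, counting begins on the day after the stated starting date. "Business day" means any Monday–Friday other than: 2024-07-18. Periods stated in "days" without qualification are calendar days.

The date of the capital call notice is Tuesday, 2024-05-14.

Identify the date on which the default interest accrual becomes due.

2024-09-16

From Tuesday, 2024-05-14, 20 business days (May 15, May 16, May 17, May 20, …, Jun 7, Jun 10, Jun 11, skipping weekends) brings us to Tuesday, 2024-06-11, which is the last day of the funding period.
The last day of the appeal period: 2024-06-11 + 32 days = 2024-07-13.
The last day of the notice period: 15 calendar days after 2024-07-13 is 2024-07-28.
The date on which the default interest accrual becomes due: 48 calendar days after 2024-07-28 is 2024-09-14. That falls on a Saturday, so it rolls to the next business day, Monday, 2024-09-16.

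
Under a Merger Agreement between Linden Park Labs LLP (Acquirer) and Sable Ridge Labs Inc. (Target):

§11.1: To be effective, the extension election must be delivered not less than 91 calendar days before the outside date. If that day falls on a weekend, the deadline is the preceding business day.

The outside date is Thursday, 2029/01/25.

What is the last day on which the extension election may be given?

2028/10/26

2029/01/25 minus 91 days is 2028/10/26. That is a Thursday, so no adjustment is needed.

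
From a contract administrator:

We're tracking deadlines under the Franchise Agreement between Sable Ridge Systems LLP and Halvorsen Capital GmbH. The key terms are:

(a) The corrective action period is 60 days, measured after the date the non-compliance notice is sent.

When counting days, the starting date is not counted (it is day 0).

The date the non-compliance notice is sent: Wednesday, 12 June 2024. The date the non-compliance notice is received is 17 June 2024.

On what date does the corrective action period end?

Adding 60 calendar days to 12 June 2024 gives 11 August 2024, which is the last day of the corrective action period.

11 August 2024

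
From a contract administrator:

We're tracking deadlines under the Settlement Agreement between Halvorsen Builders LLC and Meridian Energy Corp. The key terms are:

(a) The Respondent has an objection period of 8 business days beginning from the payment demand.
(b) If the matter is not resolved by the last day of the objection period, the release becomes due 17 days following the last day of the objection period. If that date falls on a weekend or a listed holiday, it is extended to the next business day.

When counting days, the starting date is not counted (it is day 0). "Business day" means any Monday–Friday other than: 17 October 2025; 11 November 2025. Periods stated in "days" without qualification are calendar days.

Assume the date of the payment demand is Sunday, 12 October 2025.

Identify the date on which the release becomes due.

10 November 2025

The last day of the objection period: 8 business days after Sunday, 12 October 2025, skipping weekends and the listed holiday on Oct 17 — Oct 13, Oct 14, Oct 15, Oct 16, Oct 20, Oct 21, Oct 22, Oct 23 — lands on Thursday, 23 October 2025.
Adding 17 calendar days to 23 October 2025 gives 9 November 2025, which is the date on which the release becomes due. That falls on a Sunday, so it rolls to the next business day, Monday, 10 November 2025.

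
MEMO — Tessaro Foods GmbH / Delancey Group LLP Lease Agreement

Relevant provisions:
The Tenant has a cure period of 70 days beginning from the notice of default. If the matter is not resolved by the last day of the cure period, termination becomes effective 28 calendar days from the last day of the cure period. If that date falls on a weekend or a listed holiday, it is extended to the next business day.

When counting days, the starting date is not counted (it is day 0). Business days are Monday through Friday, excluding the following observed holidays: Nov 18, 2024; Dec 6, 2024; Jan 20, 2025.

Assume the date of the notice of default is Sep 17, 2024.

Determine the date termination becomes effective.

The last day of the cure period: 70 calendar days after Sep 17, 2024 is Nov 26, 2024.
The date termination becomes effective: 28 calendar days after Nov 26, 2024 is Dec 24, 2024. Dec 24, 2024 is a Tuesday and is not a listed holiday, so no roll-forward applies.

Dec 24, 2024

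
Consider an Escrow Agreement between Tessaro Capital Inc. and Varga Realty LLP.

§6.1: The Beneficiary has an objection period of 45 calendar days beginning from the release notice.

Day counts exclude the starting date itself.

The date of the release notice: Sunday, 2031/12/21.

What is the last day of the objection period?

The last day of the objection period: 45 calendar days after 2031/12/21 is 2032/02/04.

2032/02/04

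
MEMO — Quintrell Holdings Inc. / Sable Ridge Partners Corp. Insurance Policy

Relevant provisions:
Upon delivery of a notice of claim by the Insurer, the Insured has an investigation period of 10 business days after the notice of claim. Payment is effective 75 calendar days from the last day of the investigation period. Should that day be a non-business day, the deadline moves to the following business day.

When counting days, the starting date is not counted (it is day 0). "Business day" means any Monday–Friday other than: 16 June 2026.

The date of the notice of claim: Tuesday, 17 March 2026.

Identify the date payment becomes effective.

15 June 2026

From Tuesday, 17 March 2026, 10 business days (Mar 18, Mar 19, Mar 20, Mar 23, Mar 24, Mar 25, Mar 26, Mar 27, Mar 30, Mar 31, skipping weekends) brings us to Tuesday, 31 March 2026, which is the last day of the investigation period.
The date payment becomes effective: 31 March 2026 + 75 days = 14 June 2026. That falls on a Sunday, so it rolls to the next business day, Monday, 15 June 2026.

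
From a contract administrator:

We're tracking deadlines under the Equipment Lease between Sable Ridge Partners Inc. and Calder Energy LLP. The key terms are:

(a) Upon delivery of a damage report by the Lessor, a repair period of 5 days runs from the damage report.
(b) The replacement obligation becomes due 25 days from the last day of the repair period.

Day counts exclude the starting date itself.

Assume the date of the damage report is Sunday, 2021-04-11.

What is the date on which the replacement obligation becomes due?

2021-05-11

Adding 5 calendar days to 2021-04-11 gives 2021-04-16, which is the last day of the repair period.
The date on which the replacement obligation becomes due: 25 calendar days after 2021-04-16 is 2021-05-11.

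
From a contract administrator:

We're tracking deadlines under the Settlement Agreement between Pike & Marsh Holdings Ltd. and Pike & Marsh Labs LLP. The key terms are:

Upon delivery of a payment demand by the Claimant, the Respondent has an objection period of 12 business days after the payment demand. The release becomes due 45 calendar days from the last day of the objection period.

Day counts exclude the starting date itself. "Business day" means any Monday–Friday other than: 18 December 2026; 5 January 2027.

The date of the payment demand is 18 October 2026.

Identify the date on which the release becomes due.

From Sunday, 18 October 2026, 12 business days (Oct 19, Oct 20, Oct 21, Oct 22, …, Oct 30, Nov 2, Nov 3, skipping weekends) brings us to Tuesday, 3 November 2026, which is the last day of the objection period.
Adding 45 calendar days to 3 November 2026 gives 18 December 2026, which is the date on which the release becomes due.

18 December 2026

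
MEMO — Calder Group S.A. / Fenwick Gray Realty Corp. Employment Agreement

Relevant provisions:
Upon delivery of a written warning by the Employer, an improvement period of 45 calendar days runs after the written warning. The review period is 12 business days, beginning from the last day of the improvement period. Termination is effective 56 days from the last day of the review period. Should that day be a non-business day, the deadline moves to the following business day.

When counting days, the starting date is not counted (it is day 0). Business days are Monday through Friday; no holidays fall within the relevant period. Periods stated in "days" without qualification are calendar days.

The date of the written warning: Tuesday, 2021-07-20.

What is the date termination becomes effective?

2021-11-16

The last day of the improvement period: 45 calendar days after 2021-07-20 is 2021-09-03.
From Friday, 2021-09-03, 12 business days (Sep 6, Sep 7, Sep 8, Sep 9, …, Sep 17, Sep 20, Sep 21, skipping weekends) brings us to Tuesday, 2021-09-21, which is the last day of the review period.
Adding 56 calendar days to 2021-09-21 gives 2021-11-16, which is the date termination becomes effective. 2021-11-16 is a Tuesday, so no roll-forward applies.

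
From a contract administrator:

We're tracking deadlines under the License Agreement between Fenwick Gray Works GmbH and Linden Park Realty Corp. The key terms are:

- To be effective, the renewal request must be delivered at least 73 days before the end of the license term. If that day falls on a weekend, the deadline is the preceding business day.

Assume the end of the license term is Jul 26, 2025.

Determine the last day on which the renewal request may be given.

May 14, 2025

Counting back 73 calendar days from Jul 26, 2025 gives May 14, 2025. That is a Wednesday, so no adjustment is needed.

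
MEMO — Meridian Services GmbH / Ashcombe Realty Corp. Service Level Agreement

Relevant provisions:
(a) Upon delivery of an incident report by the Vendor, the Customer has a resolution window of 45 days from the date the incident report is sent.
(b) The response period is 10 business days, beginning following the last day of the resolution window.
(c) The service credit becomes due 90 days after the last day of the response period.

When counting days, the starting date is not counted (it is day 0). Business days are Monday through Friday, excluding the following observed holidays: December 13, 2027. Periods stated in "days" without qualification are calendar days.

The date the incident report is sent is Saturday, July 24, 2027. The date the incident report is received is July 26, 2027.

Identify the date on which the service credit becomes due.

The last day of the resolution window: July 24, 2027 + 45 days = September 7, 2027.
The last day of the response period: counting 10 business days from Tuesday, September 7, 2027 (Sep 8, Sep 9, Sep 10, Sep 13, Sep 14, Sep 15, Sep 16, Sep 17, Sep 20, Sep 21, skipping weekends) reaches Tuesday, September 21, 2027.
The date on which the service credit becomes due: 90 calendar days after September 21, 2027 is December 20, 2027.

December 20, 2027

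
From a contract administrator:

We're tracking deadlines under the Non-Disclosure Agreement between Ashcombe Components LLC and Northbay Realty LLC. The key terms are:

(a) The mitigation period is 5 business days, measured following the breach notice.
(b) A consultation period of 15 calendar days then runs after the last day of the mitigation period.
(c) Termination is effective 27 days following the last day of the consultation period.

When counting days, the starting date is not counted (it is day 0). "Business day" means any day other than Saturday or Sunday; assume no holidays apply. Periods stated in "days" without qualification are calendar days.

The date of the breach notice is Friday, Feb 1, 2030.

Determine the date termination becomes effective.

The last day of the mitigation period: counting 5 business days from Friday, Feb 1, 2030 (Feb 4, Feb 5, Feb 6, Feb 7, Feb 8, skipping weekends) reaches Friday, Feb 8, 2030.
Adding 15 calendar days to Feb 8, 2030 gives Feb 23, 2030, which is the last day of the consultation period.
The date termination becomes effective: Feb 23, 2030 + 27 days = Mar 22, 2030.

Mar 22, 2030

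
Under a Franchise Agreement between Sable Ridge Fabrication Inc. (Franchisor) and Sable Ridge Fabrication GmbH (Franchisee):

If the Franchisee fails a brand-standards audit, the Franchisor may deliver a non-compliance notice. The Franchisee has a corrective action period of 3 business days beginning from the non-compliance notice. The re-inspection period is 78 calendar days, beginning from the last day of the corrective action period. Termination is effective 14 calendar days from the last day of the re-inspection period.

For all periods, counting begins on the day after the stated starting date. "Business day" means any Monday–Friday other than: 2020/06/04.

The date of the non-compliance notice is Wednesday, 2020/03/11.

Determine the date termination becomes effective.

2020/06/16

The last day of the corrective action period: 3 business days after Wednesday, 2020/03/11, skipping weekends — Mar 12, Mar 13, Mar 16 — lands on Monday, 2020/03/16.
The last day of the re-inspection period: 78 calendar days after 2020/03/16 is 2020/06/02.
The date termination becomes effective: 14 calendar days after 2020/06/02 is 2020/06/16.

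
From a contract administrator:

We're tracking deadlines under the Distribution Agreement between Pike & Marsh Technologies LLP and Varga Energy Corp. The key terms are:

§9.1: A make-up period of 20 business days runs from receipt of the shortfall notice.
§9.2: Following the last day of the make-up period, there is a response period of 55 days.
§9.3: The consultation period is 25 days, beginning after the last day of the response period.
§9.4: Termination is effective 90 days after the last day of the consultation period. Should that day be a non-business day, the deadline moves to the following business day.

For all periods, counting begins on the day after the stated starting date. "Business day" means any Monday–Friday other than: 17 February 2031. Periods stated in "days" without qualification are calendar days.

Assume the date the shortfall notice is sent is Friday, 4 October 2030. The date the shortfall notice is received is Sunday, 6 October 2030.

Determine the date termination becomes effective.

From Sunday, 6 October 2030, 20 business days (Oct 7, Oct 8, Oct 9, Oct 10, …, Oct 30, Oct 31, Nov 1, skipping weekends) brings us to Friday, 1 November 2030, which is the last day of the make-up period.
The last day of the response period: 55 calendar days after 1 November 2030 is 26 December 2030.
The last day of the consultation period: 25 calendar days after 26 December 2030 is 20 January 2031.
The date termination becomes effective: 90 calendar days after 20 January 2031 is 20 April 2031. That falls on a Sunday, so it rolls to the next business day, Monday, 21 April 2031.

21 April 2031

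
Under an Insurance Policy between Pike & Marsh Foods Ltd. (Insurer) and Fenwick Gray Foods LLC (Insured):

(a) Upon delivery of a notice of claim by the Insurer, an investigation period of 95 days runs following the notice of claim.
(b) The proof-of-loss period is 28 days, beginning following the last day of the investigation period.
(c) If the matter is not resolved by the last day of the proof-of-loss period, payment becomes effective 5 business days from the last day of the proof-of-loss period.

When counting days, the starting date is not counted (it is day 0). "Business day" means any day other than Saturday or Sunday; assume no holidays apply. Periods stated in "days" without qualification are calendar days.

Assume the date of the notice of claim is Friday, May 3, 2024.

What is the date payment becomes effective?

Sep 10, 2024

Adding 95 calendar days to May 3, 2024 gives Aug 6, 2024, which is the last day of the investigation period.
Adding 28 calendar days to Aug 6, 2024 gives Sep 3, 2024, which is the last day of the proof-of-loss period.
From Tuesday, Sep 3, 2024, 5 business days (Sep 4, Sep 5, Sep 6, Sep 9, Sep 10, skipping weekends) brings us to Tuesday, Sep 10, 2024, which is the date payment becomes effective.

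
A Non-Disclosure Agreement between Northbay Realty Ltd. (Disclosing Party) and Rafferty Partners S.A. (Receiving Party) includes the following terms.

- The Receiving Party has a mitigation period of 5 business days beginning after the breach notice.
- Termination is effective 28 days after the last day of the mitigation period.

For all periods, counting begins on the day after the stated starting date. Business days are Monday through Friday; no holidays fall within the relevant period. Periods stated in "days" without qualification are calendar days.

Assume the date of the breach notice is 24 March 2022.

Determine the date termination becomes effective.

The last day of the mitigation period: 5 business days after Thursday, 24 March 2022, skipping weekends — Mar 25, Mar 28, Mar 29, Mar 30, Mar 31 — lands on Thursday, 31 March 2022.
The date termination becomes effective: 31 March 2022 + 28 days = 28 April 2022.

28 April 2022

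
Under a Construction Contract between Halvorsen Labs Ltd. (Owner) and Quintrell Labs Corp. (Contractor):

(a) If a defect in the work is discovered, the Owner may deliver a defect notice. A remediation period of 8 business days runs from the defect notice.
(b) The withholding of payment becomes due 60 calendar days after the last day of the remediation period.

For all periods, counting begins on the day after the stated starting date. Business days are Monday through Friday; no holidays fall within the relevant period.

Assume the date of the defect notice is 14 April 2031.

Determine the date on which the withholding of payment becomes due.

The last day of the remediation period: counting 8 business days from Monday, 14 April 2031 (Apr 15, Apr 16, Apr 17, Apr 18, Apr 21, Apr 22, Apr 23, Apr 24, skipping weekends) reaches Thursday, 24 April 2031.
Adding 60 calendar days to 24 April 2031 gives 23 June 2031, which is the date on which the withholding of payment becomes due.

23 June 2031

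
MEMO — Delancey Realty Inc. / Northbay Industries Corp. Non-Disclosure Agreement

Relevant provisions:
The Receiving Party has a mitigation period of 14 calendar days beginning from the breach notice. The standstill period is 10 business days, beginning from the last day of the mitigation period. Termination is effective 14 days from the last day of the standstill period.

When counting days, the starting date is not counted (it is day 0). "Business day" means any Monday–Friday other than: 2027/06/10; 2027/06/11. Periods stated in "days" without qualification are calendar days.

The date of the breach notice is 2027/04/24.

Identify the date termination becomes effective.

Adding 14 calendar days to 2027/04/24 gives 2027/05/08, which is the last day of the mitigation period.
The last day of the standstill period: 10 business days after Saturday, 2027/05/08, skipping weekends — May 10, May 11, May 12, May 13, May 14, May 17, May 18, May 19, May 20, May 21 — lands on Friday, 2027/05/21.
The date termination becomes effective: 2027/05/21 + 14 days = 2027/06/04.

2027/06/04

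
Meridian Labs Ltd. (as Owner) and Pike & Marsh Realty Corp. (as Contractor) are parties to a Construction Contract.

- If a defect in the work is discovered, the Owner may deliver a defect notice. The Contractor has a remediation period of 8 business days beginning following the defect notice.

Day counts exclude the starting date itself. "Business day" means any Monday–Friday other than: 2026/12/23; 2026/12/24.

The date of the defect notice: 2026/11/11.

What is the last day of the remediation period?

2026/11/23

From Wednesday, 2026/11/11, 8 business days (Nov 12, Nov 13, Nov 16, Nov 17, Nov 18, Nov 19, Nov 20, Nov 23, skipping weekends) brings us to Monday, 2026/11/23, which is the last day of the remediation period.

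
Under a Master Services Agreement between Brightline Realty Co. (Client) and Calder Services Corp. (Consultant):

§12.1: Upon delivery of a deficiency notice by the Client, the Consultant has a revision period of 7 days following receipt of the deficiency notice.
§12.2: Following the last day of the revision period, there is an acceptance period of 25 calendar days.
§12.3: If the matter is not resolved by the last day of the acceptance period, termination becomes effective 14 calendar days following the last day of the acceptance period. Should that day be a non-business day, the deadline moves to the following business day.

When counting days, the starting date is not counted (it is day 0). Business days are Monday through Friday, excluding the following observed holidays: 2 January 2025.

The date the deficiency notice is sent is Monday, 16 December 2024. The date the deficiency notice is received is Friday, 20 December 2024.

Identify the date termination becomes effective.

4 February 2025

The last day of the revision period: 20 December 2024 + 7 days = 27 December 2024.
The last day of the acceptance period: 27 December 2024 + 25 days = 21 January 2025.
The date termination becomes effective: 21 January 2025 + 14 days = 4 February 2025. 4 February 2025 is a Tuesday and is not a listed holiday, so no roll-forward applies.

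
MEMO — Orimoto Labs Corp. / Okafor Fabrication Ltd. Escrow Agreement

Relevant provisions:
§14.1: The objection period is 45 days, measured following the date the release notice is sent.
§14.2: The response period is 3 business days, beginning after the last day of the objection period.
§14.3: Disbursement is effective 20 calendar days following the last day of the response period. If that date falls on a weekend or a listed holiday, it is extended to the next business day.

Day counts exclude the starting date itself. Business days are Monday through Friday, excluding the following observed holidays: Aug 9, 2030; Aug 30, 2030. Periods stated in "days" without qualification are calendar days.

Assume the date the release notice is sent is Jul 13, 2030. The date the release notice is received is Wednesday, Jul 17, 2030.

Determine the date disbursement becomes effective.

Sep 23, 2030

Adding 45 calendar days to Jul 13, 2030 gives Aug 27, 2030, which is the last day of the objection period.
From Tuesday, Aug 27, 2030, 3 business days (Aug 28, Aug 29, Sep 2, skipping weekends and the listed holiday on Aug 30) brings us to Monday, Sep 2, 2030, which is the last day of the response period.
Adding 20 calendar days to Sep 2, 2030 gives Sep 22, 2030, which is the date disbursement becomes effective. That falls on a Sunday, so it rolls to the next business day, Monday, Sep 23, 2030.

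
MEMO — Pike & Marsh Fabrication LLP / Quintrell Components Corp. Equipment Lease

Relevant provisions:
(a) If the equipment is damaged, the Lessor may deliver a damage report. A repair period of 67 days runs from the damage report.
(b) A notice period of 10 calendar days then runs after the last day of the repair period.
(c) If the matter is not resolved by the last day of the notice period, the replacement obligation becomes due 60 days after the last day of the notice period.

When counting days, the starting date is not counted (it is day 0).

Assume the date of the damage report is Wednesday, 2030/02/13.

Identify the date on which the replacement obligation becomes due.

The last day of the repair period: 67 calendar days after 2030/02/13 is 2030/04/21.
The last day of the notice period: 10 calendar days after 2030/04/21 is 2030/05/01.
The date on which the replacement obligation becomes due: 2030/05/01 + 60 days = 2030/06/30.

2030/06/30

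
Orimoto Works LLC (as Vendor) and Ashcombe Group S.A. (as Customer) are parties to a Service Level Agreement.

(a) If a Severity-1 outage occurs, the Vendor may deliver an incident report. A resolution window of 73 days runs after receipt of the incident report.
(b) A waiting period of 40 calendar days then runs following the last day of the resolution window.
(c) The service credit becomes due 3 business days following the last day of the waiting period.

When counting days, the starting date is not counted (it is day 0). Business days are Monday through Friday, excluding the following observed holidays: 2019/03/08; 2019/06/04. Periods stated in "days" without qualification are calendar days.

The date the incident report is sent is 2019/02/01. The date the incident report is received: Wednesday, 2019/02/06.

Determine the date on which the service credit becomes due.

Adding 73 calendar days to 2019/02/06 gives 2019/04/20, which is the last day of the resolution window.
The last day of the waiting period: 40 calendar days after 2019/04/20 is 2019/05/30.
The date on which the service credit becomes due: counting 3 business days from Thursday, 2019/05/30 (May 31, Jun 3, Jun 5, skipping weekends and the listed holiday on Jun 4) reaches Wednesday, 2019/06/05.

2019/06/05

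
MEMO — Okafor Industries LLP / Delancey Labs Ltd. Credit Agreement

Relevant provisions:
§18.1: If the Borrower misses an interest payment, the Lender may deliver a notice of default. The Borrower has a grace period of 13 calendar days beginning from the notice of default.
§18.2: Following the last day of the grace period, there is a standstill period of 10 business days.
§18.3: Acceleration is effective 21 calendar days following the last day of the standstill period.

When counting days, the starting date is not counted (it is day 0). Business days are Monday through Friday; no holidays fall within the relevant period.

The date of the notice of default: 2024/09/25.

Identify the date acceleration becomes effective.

The last day of the grace period: 13 calendar days after 2024/09/25 is 2024/10/08.
The last day of the standstill period: counting 10 business days from Tuesday, 2024/10/08 (Oct 9, Oct 10, Oct 11, Oct 14, Oct 15, Oct 16, Oct 17, Oct 18, Oct 21, Oct 22, skipping weekends) reaches Tuesday, 2024/10/22.
The date acceleration becomes effective: 2024/10/22 + 21 days = 2024/11/12.

2024/11/12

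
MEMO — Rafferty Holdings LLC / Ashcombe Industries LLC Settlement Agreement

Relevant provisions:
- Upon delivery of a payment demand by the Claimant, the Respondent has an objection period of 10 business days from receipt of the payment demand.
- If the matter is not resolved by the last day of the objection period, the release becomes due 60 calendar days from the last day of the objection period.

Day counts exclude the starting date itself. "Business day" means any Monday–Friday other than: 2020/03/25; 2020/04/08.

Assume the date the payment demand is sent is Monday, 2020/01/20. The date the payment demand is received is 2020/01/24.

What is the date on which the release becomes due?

2020/04/07

The last day of the objection period: counting 10 business days from Friday, 2020/01/24 (Jan 27, Jan 28, Jan 29, Jan 30, Jan 31, Feb 3, Feb 4, Feb 5, Feb 6, Feb 7, skipping weekends) reaches Friday, 2020/02/07.
The date on which the release becomes due: 2020/02/07 + 60 days = 2020/04/07.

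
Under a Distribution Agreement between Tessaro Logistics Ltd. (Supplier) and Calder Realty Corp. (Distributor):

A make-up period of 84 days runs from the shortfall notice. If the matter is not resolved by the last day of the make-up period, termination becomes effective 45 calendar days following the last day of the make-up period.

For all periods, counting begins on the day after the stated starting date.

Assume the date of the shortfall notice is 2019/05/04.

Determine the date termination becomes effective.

2019/09/10

Adding 84 calendar days to 2019/05/04 gives 2019/07/27, which is the last day of the make-up period.
Adding 45 calendar days to 2019/07/27 gives 2019/09/10, which is the date termination becomes effective.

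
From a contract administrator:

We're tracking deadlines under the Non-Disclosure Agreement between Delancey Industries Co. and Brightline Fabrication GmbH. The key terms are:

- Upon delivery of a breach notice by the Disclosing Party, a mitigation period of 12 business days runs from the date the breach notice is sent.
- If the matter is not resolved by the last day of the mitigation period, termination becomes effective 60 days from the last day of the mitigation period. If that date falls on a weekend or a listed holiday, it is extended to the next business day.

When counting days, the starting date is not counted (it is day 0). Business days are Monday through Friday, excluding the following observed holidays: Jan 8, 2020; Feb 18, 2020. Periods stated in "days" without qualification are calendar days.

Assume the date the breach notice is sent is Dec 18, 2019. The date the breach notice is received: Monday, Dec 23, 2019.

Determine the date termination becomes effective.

Mar 3, 2020

The last day of the mitigation period: 12 business days after Wednesday, Dec 18, 2019, skipping weekends — Dec 19, Dec 20, Dec 23, Dec 24, …, Jan 1, Jan 2, Jan 3 — lands on Friday, Jan 3, 2020.
The date termination becomes effective: Jan 3, 2020 + 60 days = Mar 3, 2020. Mar 3, 2020 is a Tuesday and is not a listed holiday, so no roll-forward applies.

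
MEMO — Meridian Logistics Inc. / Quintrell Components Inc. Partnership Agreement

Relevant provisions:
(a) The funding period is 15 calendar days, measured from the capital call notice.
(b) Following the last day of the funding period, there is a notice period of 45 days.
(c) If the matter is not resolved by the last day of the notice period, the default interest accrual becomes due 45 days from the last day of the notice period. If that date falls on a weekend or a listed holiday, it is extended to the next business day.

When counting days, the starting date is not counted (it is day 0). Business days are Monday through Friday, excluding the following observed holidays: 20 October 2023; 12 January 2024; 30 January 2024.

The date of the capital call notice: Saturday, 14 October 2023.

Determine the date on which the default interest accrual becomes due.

The last day of the funding period: 15 calendar days after 14 October 2023 is 29 October 2023.
The last day of the notice period: 45 calendar days after 29 October 2023 is 13 December 2023.
The date on which the default interest accrual becomes due: 45 calendar days after 13 December 2023 is 27 January 2024. That falls on a Saturday, so it rolls to the next business day, Monday, 29 January 2024.

29 January 2024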